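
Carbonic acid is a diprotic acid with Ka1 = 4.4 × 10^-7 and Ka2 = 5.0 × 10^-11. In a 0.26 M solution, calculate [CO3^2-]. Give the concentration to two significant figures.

First ionization gives [H+] ≈ [HCO3-] = 3.38 × 10^-4 M.
Second step: Ka2 = [H+][CO3^2-]/[HCO3-] ≈ [CO3^2-] (since [H+] ≈ [HCO3-]).
So [CO3^2-] ≈ Ka2.

5.0 × 10^-11 M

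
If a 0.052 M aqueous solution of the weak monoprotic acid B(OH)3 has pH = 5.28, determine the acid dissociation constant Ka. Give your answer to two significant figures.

Ka = 5.3 × 10^-10

[H+] = 10^(-5.28) = 5.25 × 10^-6 M
At equilibrium [HA] = 0.052 − 5.25 × 10^-6 = 5.20 × 10^-2 M
Ka = [H+][A-]/[HA] = (5.25 × 10^-6)² / 5.20 × 10^-2 = 5.3 × 10^-10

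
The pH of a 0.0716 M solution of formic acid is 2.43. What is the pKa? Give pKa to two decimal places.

[H+] = 10^(-2.43) = 3.72 × 10^-3 M
At equilibrium [HA] = 0.0716 − 3.72 × 10^-3 = 6.79 × 10^-2 M
Ka = [H+][A-]/[HA] = (3.72 × 10^-3)² / 6.79 × 10^-2 = 2.04 × 10^-4
pKa = -log(2.04 × 10^-4) = 3.69

pKa = 3.69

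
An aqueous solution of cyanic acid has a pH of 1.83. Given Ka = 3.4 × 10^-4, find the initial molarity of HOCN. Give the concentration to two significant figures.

[H+] = 10^(-1.83) = 1.48 × 10^-2 M = x
Ka = x²/(C₀ − x) ⇒ C₀ = x + x²/Ka
C₀ = 1.48 × 10^-2 + (1.48 × 10^-2)²/(3.4 × 10^-4) = 6.59 × 10^-1 M

C₀ = 6.6 × 10^-1 M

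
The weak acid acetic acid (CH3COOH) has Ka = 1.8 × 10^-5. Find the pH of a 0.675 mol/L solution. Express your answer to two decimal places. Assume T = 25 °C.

CH3COOH ⇌ CH3COO- + H+
Ka = [H+]²/(0.675 − [H+]) = 1.8 × 10^-5
Since Ka ≪ C₀, [H+] ≈ √(Ka·C₀) = 3.49 × 10^-3 M.
pH = −log[H+] = −log(3.49 × 10^-3) = 2.46

pH = 2.46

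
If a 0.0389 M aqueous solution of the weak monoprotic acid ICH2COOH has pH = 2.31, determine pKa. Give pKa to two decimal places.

[H+] = 10^(-2.31) = 4.90 × 10^-3 M
At equilibrium [HA] = 0.0389 − 4.90 × 10^-3 = 3.40 × 10^-2 M
Ka = [H+][A-]/[HA] = (4.90 × 10^-3)² / 3.40 × 10^-2 = 7.06 × 10^-4
pKa = -log(7.06 × 10^-4) = 3.15

pKa = 3.15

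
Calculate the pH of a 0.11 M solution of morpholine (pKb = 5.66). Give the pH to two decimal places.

C4H8ONH + H2O ⇌ C4H8ONH2+ + OH-
Kb = 10^(−5.66) = 2.19 × 10^-6
From the ICE table, Kb = [OH-]²/(0.11 − [OH-]) = 2.19 × 10^-6.
Since Kb ≪ C₀, [OH-] ≈ √(Kb·C₀) = 4.91 × 10^-4 M.
Check: 0.45% ionized — well under 5%, approximation valid.
pOH = 3.31, so pH = 14.00 − pOH = 10.69

pH = 10.69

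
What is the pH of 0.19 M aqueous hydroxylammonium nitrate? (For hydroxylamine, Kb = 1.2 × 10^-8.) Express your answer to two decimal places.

NH3OH+ is the conjugate acid of the weak base NH2OH.
Ka = Kw/Kb = 1.0×10^-14 / 1.2 × 10^-8 = 8.33 × 10^-7
From the ICE table, Ka = x²/(0.19 − x) = 8.33 × 10^-7.
Neglecting x in the denominator: x = √(8.33 × 10^-7 × 0.19) = 3.98 × 10^-4 M
Check: 0.21% ionized — well under 5%, approximation valid.
pH = −log[H+] = −log(3.98 × 10^-4) = 3.40

pH = 3.40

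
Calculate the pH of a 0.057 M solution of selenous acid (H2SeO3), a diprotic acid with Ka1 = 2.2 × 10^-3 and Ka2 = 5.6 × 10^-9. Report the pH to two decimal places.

Ka1 ≫ Ka2, so treat the first dissociation as the only significant source of H+.
Ka1 = x²/(0.057 − x) = 2.2 × 10^-3
Solving the quadratic: x = (−Ka1 + √(Ka1² + 4·Ka1·C₀))/2 = 1.02 × 10^-2 M
pH = −log(1.02 × 10^-2) = 1.99

pH = 1.99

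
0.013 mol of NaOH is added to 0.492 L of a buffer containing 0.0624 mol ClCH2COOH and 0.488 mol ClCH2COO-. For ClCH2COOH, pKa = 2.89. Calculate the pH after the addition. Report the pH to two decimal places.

OH- converts ClCH2COOH to ClCH2COO-: ClCH2COOH → 0.0494 mol, ClCH2COO- → 0.501 mol.
pH = pKa + log([A⁻]/[HA]) = 2.89 + log(0.501/0.0494) = 2.89 +1.006

pH = 3.90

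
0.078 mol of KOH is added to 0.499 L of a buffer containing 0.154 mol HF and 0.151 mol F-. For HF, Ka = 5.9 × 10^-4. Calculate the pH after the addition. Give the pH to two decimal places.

pH = 3.71

After neutralization: n(HF) = 0.076 mol, n(F-) = 0.229 mol.
pKa = −log(5.9 × 10^-4) = 3.229
pH = pKa + log([A⁻]/[HA]) = 3.229 + log(0.229/0.076) = 3.229 +0.479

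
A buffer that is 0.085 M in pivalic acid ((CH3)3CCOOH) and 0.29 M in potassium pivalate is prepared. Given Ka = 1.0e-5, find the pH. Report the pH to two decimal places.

pH = 5.53

pKa = −log(1.0 × 10^-5) = 5.000
Using pH = pKa + log([base]/[acid]) with [base]/[acid] = 0.29/0.085:
pH = 5.000 + (+0.533) = 5.53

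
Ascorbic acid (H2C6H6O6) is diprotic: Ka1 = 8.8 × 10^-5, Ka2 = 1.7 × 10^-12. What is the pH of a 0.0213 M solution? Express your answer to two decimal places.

pH = 2.88

Ka1 ≫ Ka2, so treat the first dissociation as the only significant source of H+.
Ka1 = x²/(0.0213 − x) = 8.8 × 10^-5
Solving the quadratic: x = (−Ka1 + √(Ka1² + 4·Ka1·C₀))/2 = 1.33 × 10^-3 M
pH = −log(1.33 × 10^-3) = 2.88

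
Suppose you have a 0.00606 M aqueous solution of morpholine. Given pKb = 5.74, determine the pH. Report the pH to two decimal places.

C4H8ONH + H2O ⇌ C4H8ONH2+ + OH-
Kb = 10^(−5.74) = 1.82 × 10^-6
Kb = [OH-]²/(0.00606 − [OH-]) = 1.82 × 10^-6
Assume [OH-] ≪ 0.00606: [OH-] ≈ √(1.82 × 10^-6 × 0.00606) = 1.05 × 10^-4 M
Check: 1.7% ionized — well under 5%, approximation valid.
pOH = −log(1.05 × 10^-4) = 3.98; pH = 14.00 − 3.98 = 10.02

pH = 10.02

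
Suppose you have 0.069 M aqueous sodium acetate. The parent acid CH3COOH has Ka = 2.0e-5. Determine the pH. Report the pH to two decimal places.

CH3COO- is the conjugate base of the weak acid CH3COOH.
Kb = Kw/Ka = 1.0×10^-14 / 2.0 × 10^-5 = 5.00 × 10^-10
Let x = [OH-] at equilibrium. Kb = x²/(0.069 − x).
Neglecting x in the denominator: x = √(5.00 × 10^-10 × 0.069) = 5.87 × 10^-6 M
(x/C₀ = 0.0085% < 5%, so the approximation holds.)
pOH = 5.23, so pH = 14.00 − pOH = 8.77

pH = 8.77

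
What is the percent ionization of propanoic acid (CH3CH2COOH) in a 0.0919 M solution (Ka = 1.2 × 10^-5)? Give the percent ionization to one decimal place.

CH3CH2COOH ⇌ CH3CH2COO- + H+; let x = [H+] at equilibrium.
x ≈ √(Ka·C₀) = √(1.2 × 10^-5 × 0.0919) = 1.05 × 10^-3 M
% ionization = x/C₀ × 100% = 1.05 × 10^-3/0.0919 × 100% = 1.1%

1.1%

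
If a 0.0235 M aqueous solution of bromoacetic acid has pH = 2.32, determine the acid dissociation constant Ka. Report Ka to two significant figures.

[H+] = 10^(-2.32) = 4.79 × 10^-3 M
At equilibrium [HA] = 0.0235 − 4.79 × 10^-3 = 1.87 × 10^-2 M
Ka = [H+][A-]/[HA] = (4.79 × 10^-3)² / 1.87 × 10^-2 = 1.2 × 10^-3

Ka = 1.2 × 10^-3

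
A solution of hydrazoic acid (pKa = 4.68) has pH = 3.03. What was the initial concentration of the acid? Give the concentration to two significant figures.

[H+] = 10^(-3.03) = 9.33 × 10^-4 M = x
Ka = 10^(−4.68) = 2.09 × 10^-5
Ka = x²/(C₀ − x) ⇒ C₀ = x + x²/Ka
C₀ = 9.33 × 10^-4 + (9.33 × 10^-4)²/(2.09 × 10^-5) = 4.26 × 10^-2 M

C₀ = 4.3 × 10^-2 M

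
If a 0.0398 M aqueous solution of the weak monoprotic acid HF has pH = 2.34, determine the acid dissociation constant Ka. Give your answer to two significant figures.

Ka = 5.9 × 10^-4

[H+] = 10^(-2.34) = 4.57 × 10^-3 M
At equilibrium [HA] = 0.0398 − 4.57 × 10^-3 = 3.52 × 10^-2 M
Ka = [H+][A-]/[HA] = (4.57 × 10^-3)² / 3.52 × 10^-2 = 5.9 × 10^-4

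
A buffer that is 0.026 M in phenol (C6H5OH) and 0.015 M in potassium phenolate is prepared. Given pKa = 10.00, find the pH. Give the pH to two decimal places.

pH = 9.76

Henderson–Hasselbalch: pH = pKa + log([C6H5O-]/[C6H5OH]) = 10.00 + log(0.015/0.026)
pH = 10.00 + (-0.239) = 9.76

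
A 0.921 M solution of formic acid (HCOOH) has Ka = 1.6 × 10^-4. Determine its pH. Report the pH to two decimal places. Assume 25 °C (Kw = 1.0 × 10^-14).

HCOOH ⇌ HCOO- + H+
Ka = x²/(0.921 − x) = 1.6 × 10^-4
Neglecting x in the denominator: x = √(1.6 × 10^-4 × 0.921) = 1.21 × 10^-2 M
pH = −log(1.21 × 10^-2) = 1.92

pH = 1.92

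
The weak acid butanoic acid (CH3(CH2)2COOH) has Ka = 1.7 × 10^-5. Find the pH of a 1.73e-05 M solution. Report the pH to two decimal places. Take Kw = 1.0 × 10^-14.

pH = 4.97

CH3(CH2)2COOH ⇌ CH3(CH2)2COO- + H+
Ka = [H+]²/(1.73e-05 − [H+]) = 1.7 × 10^-5
The 5% rule fails; solving [H+]² + Ka·[H+] − Ka·C₀ = 0 exactly:
[H+] = (−Ka + √(Ka² + 4·Ka·C₀))/2 = 1.06 × 10^-5 M
pH = −log(1.06 × 10^-5) = 4.97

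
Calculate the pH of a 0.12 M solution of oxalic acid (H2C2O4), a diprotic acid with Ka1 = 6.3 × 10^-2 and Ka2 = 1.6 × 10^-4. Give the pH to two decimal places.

pH = 1.21

Ka1 ≫ Ka2, so treat the first dissociation as the only significant source of H+.
Ka1 = x²/(0.12 − x) = 6.3 × 10^-2
Solving the quadratic: x = (−Ka1 + √(Ka1² + 4·Ka1·C₀))/2 = 6.10 × 10^-2 M
pH = −log(6.10 × 10^-2) = 1.21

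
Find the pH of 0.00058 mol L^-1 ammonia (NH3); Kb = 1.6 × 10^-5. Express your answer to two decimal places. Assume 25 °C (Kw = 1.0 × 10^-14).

pH = 9.95

NH3 + H2O ⇌ NH4+ + OH-
From the ICE table, Kb = [OH-]²/(0.00058 − [OH-]) = 1.6 × 10^-5.
The 5% rule fails; solving [OH-]² + Kb·[OH-] − Kb·C₀ = 0 exactly:
[OH-] = (−Kb + √(Kb² + 4·Kb·C₀))/2 = 8.87 × 10^-5 M
pOH = 4.05, so pH = 14.00 − pOH = 9.95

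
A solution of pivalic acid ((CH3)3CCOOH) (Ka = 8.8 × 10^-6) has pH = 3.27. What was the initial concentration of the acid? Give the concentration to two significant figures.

[H+] = 10^(-3.27) = 5.37 × 10^-4 M = x
Ka = x²/(C₀ − x) ⇒ C₀ = x + x²/Ka
C₀ = 5.37 × 10^-4 + (5.37 × 10^-4)²/(8.8 × 10^-6) = 3.33 × 10^-2 M

C₀ = 3.3 × 10^-2 M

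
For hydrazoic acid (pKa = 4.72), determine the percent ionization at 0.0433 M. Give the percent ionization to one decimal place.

HN3 ⇌ N3- + H+; let x = [H+] at equilibrium.
Ka = 10^(−4.72) = 1.91 × 10^-5
x ≈ √(Ka·C₀) = √(1.91 × 10^-5 × 0.0433) = 9.09 × 10^-4 M
% ionization = x/C₀ × 100% = 9.09 × 10^-4/0.0433 × 100% = 2.1%

2.1%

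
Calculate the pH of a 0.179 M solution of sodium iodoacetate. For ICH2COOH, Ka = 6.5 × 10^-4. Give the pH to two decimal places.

ICH2COO- is the conjugate base of the weak acid ICH2COOH.
Kb = Kw/Ka = 1.0×10^-14 / 6.5 × 10^-4 = 1.54 × 10^-11
Kb = x²/(0.179 − x) = 1.54 × 10^-11
Neglecting x in the denominator: x = √(1.54 × 10^-11 × 0.179) = 1.66 × 10^-6 M
pOH = −log(1.66 × 10^-6) = 5.78; pH = 14.00 − 5.78 = 8.22

pH = 8.22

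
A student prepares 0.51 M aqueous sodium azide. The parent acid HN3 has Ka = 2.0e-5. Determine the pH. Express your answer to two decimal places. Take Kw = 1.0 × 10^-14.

pH = 9.20

N3- is the conjugate base of the weak acid HN3.
Kb = Kw/Ka = 1.0×10^-14 / 2.0 × 10^-5 = 5.00 × 10^-10
Let x = [OH-] at equilibrium. Kb = x²/(0.51 − x).
Since Kb ≪ C₀, x ≈ √(Kb·C₀) = 1.60 × 10^-5 M.
pOH = 4.80, so pH = 14.00 − pOH = 9.20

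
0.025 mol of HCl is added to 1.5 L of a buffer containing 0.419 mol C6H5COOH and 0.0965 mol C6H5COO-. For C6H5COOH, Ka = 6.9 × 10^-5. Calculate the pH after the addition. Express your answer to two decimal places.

After neutralization: n(C6H5COOH) = 0.444 mol, n(C6H5COO-) = 0.0715 mol.
pKa = −log(6.9 × 10^-5) = 4.161
Henderson–Hasselbalch with mole ratio 0.0715/0.444: pH = 4.161 + (-0.793)

pH = 3.37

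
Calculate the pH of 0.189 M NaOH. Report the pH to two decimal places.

pH = 13.28

NaOH is a strong base; [OH-] = 0.189 M.
pOH = -log(0.189) = 0.72
pH = 14.00 - 0.72 = 13.28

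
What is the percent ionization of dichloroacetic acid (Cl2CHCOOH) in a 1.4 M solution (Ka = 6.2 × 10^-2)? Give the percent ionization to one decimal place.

Cl2CHCOOH ⇌ Cl2CHCOO- + H+; let x = [H+] at equilibrium.
Ka = x²/(C₀ − x); solving the quadratic gives x = 2.65 × 10^-1 M.
Fraction ionized = 2.65 × 10^-1 / 1.4 = 0.1893 → 18.9%

18.9%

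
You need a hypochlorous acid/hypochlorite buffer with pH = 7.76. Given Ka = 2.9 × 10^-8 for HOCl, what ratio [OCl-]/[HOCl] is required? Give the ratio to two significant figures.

ratio = 1.7

pKa = -log(2.9 × 10^-8) = 7.538
pH = pKa + log(r) ⇒ log(r) = 7.76 − 7.538 = +0.222
r = [OCl-]/[HOCl] = 10^(+0.222) = 1.67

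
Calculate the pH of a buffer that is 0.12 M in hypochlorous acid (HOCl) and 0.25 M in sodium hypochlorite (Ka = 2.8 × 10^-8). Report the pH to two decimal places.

pKa = −log(2.8 × 10^-8) = 7.553
pH = pKa + log([A⁻]/[HA]) = 7.553 + log(0.25/0.12)
pH = 7.553 + (+0.319) = 7.87

pH = 7.87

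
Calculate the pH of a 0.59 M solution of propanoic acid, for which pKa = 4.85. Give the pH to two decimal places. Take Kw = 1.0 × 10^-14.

CH3CH2COOH ⇌ CH3CH2COO- + H+
Ka = 10^(−4.85) = 1.41 × 10^-5
From the ICE table, Ka = [H+]²/(0.59 − [H+]) = 1.41 × 10^-5.
Assume [H+] ≪ 0.59: [H+] ≈ √(1.41 × 10^-5 × 0.59) = 2.88 × 10^-3 M
Check: 0.49% ionized — well under 5%, approximation valid.
pH = −log(2.88 × 10^-3) = 2.54

pH = 2.54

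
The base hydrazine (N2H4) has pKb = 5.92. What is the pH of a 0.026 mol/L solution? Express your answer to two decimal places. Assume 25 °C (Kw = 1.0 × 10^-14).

pH = 10.25

N2H4 + H2O ⇌ N2H5+ + OH-
Kb = 10^(−5.92) = 1.20 × 10^-6
From the ICE table, Kb = x²/(0.026 − x) = 1.20 × 10^-6.
Neglecting x in the denominator: x = √(1.20 × 10^-6 × 0.026) = 1.77 × 10^-4 M
(x/C₀ = 0.68% < 5%, so the approximation holds.)
pOH = −log(1.77 × 10^-4) = 3.75; pH = 14.00 − 3.75 = 10.25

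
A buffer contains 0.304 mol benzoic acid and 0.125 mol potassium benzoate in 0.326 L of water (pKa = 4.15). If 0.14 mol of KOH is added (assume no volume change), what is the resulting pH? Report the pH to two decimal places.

pH = 4.36

After neutralization: n(C6H5COOH) = 0.164 mol, n(C6H5COO-) = 0.265 mol.
pH = pKa + log([A⁻]/[HA]) = 4.15 + log(0.265/0.164) = 4.15 +0.208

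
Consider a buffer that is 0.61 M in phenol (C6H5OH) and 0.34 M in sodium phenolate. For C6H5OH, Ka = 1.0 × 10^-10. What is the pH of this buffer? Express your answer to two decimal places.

pKa = −log(1.0 × 10^-10) = 10.000
Using pH = pKa + log([base]/[acid]) with [base]/[acid] = 0.34/0.61:
pH = 10.000 + (-0.254) = 9.75

pH = 9.75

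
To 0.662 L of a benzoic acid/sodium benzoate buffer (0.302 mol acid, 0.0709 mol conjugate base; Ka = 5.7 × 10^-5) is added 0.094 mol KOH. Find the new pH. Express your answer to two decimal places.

pH = 4.14

OH- converts C6H5COOH to C6H5COO-: C6H5COOH → 0.208 mol, C6H5COO- → 0.165 mol.
pKa = −log(5.7 × 10^-5) = 4.244
pH = pKa + log(n_C6H5COO-/n_C6H5COOH) = 4.244 + log(0.165/0.208) = 4.244 + (-0.101)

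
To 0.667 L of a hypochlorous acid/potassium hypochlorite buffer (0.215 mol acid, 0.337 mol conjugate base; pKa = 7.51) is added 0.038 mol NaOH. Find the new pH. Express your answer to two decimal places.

OH- converts HOCl to OCl-: HOCl → 0.177 mol, OCl- → 0.375 mol.
pH = pKa + log([A⁻]/[HA]) = 7.51 + log(0.375/0.177) = 7.51 +0.326

pH = 7.84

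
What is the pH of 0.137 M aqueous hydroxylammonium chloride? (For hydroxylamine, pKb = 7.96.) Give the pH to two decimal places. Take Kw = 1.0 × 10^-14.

NH3OH+ is the conjugate acid of the weak base NH2OH.
Kb = 10^(−7.96) = 1.10 × 10^-8
Ka = Kw/Kb = 1.0×10^-14 / 1.10 × 10^-8 = 9.09 × 10^-7
Ka = [H+]²/(0.137 − [H+]) = 9.09 × 10^-7
Since Ka ≪ C₀, [H+] ≈ √(Ka·C₀) = 3.53 × 10^-4 M.
Check: 0.26% ionized — well under 5%, approximation valid.
pH = −log(3.53 × 10^-4) = 3.45

pH = 3.45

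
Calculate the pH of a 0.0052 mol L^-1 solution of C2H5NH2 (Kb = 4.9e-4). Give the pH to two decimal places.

C2H5NH2 + H2O ⇌ C2H5NH3+ + OH-
Kb = [OH-]²/(0.0052 − [OH-]) = 4.9 × 10^-4
[OH-] is not negligible relative to C₀; solve [OH-]² + 0.00049·[OH-] − 2.55e-06 = 0.
[OH-] = (−Kb + √(Kb² + 4·Kb·C₀))/2 = 1.37 × 10^-3 M
pOH = 2.86, so pH = 14.00 − pOH = 11.14

pH = 11.14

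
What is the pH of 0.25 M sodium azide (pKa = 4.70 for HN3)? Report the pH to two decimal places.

N3- is the conjugate base of the weak acid HN3.
Ka = 10^(−4.70) = 2.00 × 10^-5
Kb = Kw/Ka = 1.0×10^-14 / 2.00 × 10^-5 = 5.00 × 10^-10
From the ICE table, Kb = [OH-]²/(0.25 − [OH-]) = 5.00 × 10^-10.
Assume [OH-] ≪ 0.25: [OH-] ≈ √(5.00 × 10^-10 × 0.25) = 1.12 × 10^-5 M
([OH-]/C₀ = 0.0045% < 5%, so the approximation holds.)
pOH = −log(1.12 × 10^-5) = 4.95; pH = 14.00 − 4.95 = 9.05

pH = 9.05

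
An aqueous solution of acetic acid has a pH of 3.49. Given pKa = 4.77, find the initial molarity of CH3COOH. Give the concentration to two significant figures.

C₀ = 6.5 × 10^-3 M

[H+] = 10^(-3.49) = 3.24 × 10^-4 M = x
Ka = 10^(−4.77) = 1.70 × 10^-5
Ka = x²/(C₀ − x) ⇒ C₀ = x + x²/Ka
C₀ = 3.24 × 10^-4 + (3.24 × 10^-4)²/(1.70 × 10^-5) = 6.50 × 10^-3 M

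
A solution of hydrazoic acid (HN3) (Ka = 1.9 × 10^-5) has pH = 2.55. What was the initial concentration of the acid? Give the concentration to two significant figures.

[H+] = 10^(-2.55) = 2.82 × 10^-3 M = x
Ka = x²/(C₀ − x) ⇒ C₀ = x + x²/Ka
C₀ = 2.82 × 10^-3 + (2.82 × 10^-3)²/(1.9 × 10^-5) = 4.21 × 10^-1 M

C₀ = 4.2 × 10^-1 M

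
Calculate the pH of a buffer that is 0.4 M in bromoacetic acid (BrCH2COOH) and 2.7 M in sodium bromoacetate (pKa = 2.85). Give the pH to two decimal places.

pH = 3.68

Henderson–Hasselbalch: pH = pKa + log([BrCH2COO-]/[BrCH2COOH]) = 2.85 + log(2.7/0.4)
pH = 2.85 + (+0.829) = 3.68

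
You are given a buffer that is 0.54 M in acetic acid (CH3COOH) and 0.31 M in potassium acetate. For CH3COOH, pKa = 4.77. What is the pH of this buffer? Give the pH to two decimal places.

Henderson–Hasselbalch: pH = pKa + log([CH3COO-]/[CH3COOH]) = 4.77 + log(0.31/0.54)
pH = 4.77 + (-0.241) = 4.53

pH = 4.53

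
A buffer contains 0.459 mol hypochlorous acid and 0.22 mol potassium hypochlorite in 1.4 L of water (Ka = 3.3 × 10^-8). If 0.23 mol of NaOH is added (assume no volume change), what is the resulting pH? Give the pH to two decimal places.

After neutralization: n(HOCl) = 0.229 mol, n(OCl-) = 0.45 mol.
pKa = −log(3.3 × 10^-8) = 7.481
pH = pKa + log(n_OCl-/n_HOCl) = 7.481 + log(0.45/0.229) = 7.481 + (+0.293)

pH = 7.77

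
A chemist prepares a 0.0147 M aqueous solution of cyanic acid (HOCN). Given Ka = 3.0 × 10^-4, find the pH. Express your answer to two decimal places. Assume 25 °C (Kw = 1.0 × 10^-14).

HOCN ⇌ OCN- + H+
Ka = [H+]²/(0.0147 − [H+]) = 3.0 × 10^-4
[H+] is not negligible relative to C₀; solve [H+]² + 0.0003·[H+] − 4.41e-06 = 0.
[H+] = (−Ka + √(Ka² + 4·Ka·C₀))/2 = 1.96 × 10^-3 M
pH = −log[H+] = −log(1.96 × 10^-3) = 2.71

pH = 2.71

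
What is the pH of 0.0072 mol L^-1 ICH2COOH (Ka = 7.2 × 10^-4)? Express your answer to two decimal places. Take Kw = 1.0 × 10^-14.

ICH2COOH ⇌ ICH2COO- + H+
Ka = x²/(0.0072 − x) = 7.2 × 10^-4
x is not negligible relative to C₀; solve x² + 0.00072·x − 5.18e-06 = 0.
x = (−Ka + √(Ka² + 4·Ka·C₀))/2 = 1.95 × 10^-3 M
pH = −log[H+] = −log(1.95 × 10^-3) = 2.71

pH = 2.71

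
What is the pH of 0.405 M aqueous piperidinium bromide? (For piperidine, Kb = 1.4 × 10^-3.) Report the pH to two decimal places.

C5H10NH2+ is the conjugate acid of the weak base C5H10NH.
Ka = Kw/Kb = 1.0×10^-14 / 1.4 × 10^-3 = 7.14 × 10^-12
From the ICE table, Ka = [H+]²/(0.405 − [H+]) = 7.14 × 10^-12.
Neglecting [H+] in the denominator: [H+] = √(7.14 × 10^-12 × 0.405) = 1.70 × 10^-6 M
pH = −log[H+] = −log(1.70 × 10^-6) = 5.77

pH = 5.77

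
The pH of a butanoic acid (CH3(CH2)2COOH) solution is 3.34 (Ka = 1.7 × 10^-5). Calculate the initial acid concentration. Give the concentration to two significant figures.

[H+] = 10^(-3.34) = 4.57 × 10^-4 M = x
Ka = x²/(C₀ − x) ⇒ C₀ = x + x²/Ka
C₀ = 4.57 × 10^-4 + (4.57 × 10^-4)²/(1.7 × 10^-5) = 1.27 × 10^-2 M

C₀ = 1.3 × 10^-2 M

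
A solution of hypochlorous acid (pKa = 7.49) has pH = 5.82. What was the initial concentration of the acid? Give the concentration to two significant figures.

[H+] = 10^(-5.82) = 1.51 × 10^-6 M = x
Ka = 10^(−7.49) = 3.24 × 10^-8
Ka = x²/(C₀ − x) ⇒ C₀ = x + x²/Ka
C₀ = 1.51 × 10^-6 + (1.51 × 10^-6)²/(3.24 × 10^-8) = 7.19 × 10^-5 M

C₀ = 7.2 × 10^-5 M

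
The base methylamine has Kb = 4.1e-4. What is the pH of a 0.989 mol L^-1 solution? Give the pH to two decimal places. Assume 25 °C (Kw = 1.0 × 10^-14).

CH3NH2 + H2O ⇌ CH3NH3+ + OH-
From the ICE table, Kb = [OH-]²/(0.989 − [OH-]) = 4.1 × 10^-4.
Assume [OH-] ≪ 0.989: [OH-] ≈ √(4.1 × 10^-4 × 0.989) = 2.01 × 10^-2 M
pOH = 1.70, so pH = 14.00 − pOH = 12.30

pH = 12.30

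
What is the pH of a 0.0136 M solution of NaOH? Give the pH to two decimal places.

NaOH is a strong base; [OH-] = 0.0136 M.
pOH = -log(0.0136) = 1.87
pH = 14.00 - 1.87 = 12.13

pH = 12.13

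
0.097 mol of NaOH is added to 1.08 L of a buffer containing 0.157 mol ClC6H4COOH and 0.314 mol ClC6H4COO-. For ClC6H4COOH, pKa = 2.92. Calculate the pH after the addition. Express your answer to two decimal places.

pH = 3.76

After neutralization: n(ClC6H4COOH) = 0.06 mol, n(ClC6H4COO-) = 0.411 mol.
pH = pKa + log([A⁻]/[HA]) = 2.92 + log(0.411/0.06) = 2.92 +0.836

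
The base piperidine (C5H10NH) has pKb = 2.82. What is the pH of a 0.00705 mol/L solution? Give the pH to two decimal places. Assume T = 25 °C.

pH = 11.41

C5H10NH + H2O ⇌ C5H10NH2+ + OH-
Kb = 10^(−2.82) = 1.51 × 10^-3
Kb = x²/(0.00705 − x) = 1.51 × 10^-3
The 5% rule fails; solving x² + Kb·x − Kb·C₀ = 0 exactly:
x = [−0.00151 + √(0.00151² + 4.26e-05)]/2 = 2.59 × 10^-3 M
pOH = −log(2.59 × 10^-3) = 2.59; pH = 14.00 − 2.59 = 11.41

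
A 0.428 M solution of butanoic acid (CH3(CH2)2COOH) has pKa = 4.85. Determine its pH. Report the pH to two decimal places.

CH3(CH2)2COOH ⇌ CH3(CH2)2COO- + H+
Ka = 10^(−4.85) = 1.41 × 10^-5
Ka = x²/(0.428 − x) = 1.41 × 10^-5
Assume x ≪ 0.428: x ≈ √(1.41 × 10^-5 × 0.428) = 2.46 × 10^-3 M
pH = −log(2.46 × 10^-3) = 2.61

pH = 2.61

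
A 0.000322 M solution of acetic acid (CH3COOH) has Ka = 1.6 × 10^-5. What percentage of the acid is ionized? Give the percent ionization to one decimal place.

19.9%

CH3COOH ⇌ CH3COO- + H+; let x = [H+] at equilibrium.
Ka = x²/(C₀ − x); solving the quadratic gives x = 6.42 × 10^-5 M.
Fraction ionized = 6.42 × 10^-5 / 0.000322 = 0.1994 → 19.9%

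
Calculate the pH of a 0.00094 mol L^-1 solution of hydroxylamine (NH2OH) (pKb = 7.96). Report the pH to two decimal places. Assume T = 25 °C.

NH2OH + H2O ⇌ NH3OH+ + OH-
Kb = 10^(−7.96) = 1.10 × 10^-8
Kb = [OH-]²/(0.00094 − [OH-]) = 1.10 × 10^-8
Since Kb ≪ C₀, [OH-] ≈ √(Kb·C₀) = 3.22 × 10^-6 M.
pOH = 5.49, so pH = 14.00 − pOH = 8.51

pH = 8.51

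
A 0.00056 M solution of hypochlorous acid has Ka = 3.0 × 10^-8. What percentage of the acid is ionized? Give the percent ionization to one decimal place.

HOCl ⇌ OCl- + H+; let x = [H+] at equilibrium.
x ≈ √(Ka·C₀) = √(3.0 × 10^-8 × 0.00056) = 4.10 × 10^-6 M
% ionization = x/C₀ × 100% = 4.10 × 10^-6/0.00056 × 100% = 0.7%

0.7%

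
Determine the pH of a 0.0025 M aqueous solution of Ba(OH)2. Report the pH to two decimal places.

Ba(OH)2 is a strong base (each formula unit releases 2 OH-); [OH-] = 0.005 M.
pOH = -log(0.005) = 2.30
pH = 14.00 - 2.30 = 11.70

pH = 11.70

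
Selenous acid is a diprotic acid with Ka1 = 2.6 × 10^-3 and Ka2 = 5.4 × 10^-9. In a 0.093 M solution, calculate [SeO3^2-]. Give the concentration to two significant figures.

5.4 × 10^-9 M

First ionization gives [H+] ≈ [HSeO3-] = 1.43 × 10^-2 M.
Second step: Ka2 = [H+][SeO3^2-]/[HSeO3-] ≈ [SeO3^2-] (since [H+] ≈ [HSeO3-]).
So [SeO3^2-] ≈ Ka2.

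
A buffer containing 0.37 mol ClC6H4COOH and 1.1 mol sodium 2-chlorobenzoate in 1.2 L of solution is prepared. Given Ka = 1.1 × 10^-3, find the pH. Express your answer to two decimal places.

pH = 3.43

pKa = −log(1.1 × 10^-3) = 2.959
Henderson–Hasselbalch: pH = pKa + log([ClC6H4COO-]/[ClC6H4COOH]) = 2.959 + log(1.1/0.37)
pH = 2.959 + (+0.473) = 3.43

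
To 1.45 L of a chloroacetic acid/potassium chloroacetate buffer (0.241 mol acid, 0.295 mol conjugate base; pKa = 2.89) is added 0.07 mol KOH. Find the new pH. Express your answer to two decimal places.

OH- converts ClCH2COOH to ClCH2COO-: ClCH2COOH → 0.171 mol, ClCH2COO- → 0.365 mol.
Henderson–Hasselbalch with mole ratio 0.365/0.171: pH = 2.89 + (+0.329)

pH = 3.22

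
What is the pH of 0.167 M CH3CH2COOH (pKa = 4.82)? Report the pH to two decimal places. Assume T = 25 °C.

CH3CH2COOH ⇌ CH3CH2COO- + H+
Ka = 10^(−4.82) = 1.51 × 10^-5
Ka = [H+]²/(0.167 − [H+]) = 1.51 × 10^-5
Neglecting [H+] in the denominator: [H+] = √(1.51 × 10^-5 × 0.167) = 1.59 × 10^-3 M
pH = −log[H+] = −log(1.59 × 10^-3) = 2.80

pH = 2.80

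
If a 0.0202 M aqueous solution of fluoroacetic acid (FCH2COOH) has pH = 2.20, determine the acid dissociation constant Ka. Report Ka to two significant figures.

Ka = 2.9 × 10^-3

[H+] = 10^(-2.20) = 6.31 × 10^-3 M
At equilibrium [HA] = 0.0202 − 6.31 × 10^-3 = 1.39 × 10^-2 M
Ka = [H+][A-]/[HA] = (6.31 × 10^-3)² / 1.39 × 10^-2 = 2.9 × 10^-3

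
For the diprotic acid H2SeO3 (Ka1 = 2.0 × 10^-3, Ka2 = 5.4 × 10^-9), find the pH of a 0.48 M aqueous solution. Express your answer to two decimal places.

pH = 1.52

Since Ka1 ≫ Ka2, the first ionization dominates [H+].
Ka1 = x²/(0.48 − x) = 2.0 × 10^-3
Solving the quadratic: x = (−Ka1 + √(Ka1² + 4·Ka1·C₀))/2 = 3.00 × 10^-2 M
pH = −log(3.00 × 10^-2) = 1.52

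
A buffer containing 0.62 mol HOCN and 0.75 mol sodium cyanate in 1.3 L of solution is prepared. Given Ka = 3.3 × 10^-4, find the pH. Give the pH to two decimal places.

pKa = −log(3.3 × 10^-4) = 3.481
Using pH = pKa + log([base]/[acid]) with [base]/[acid] = 0.75/0.62:
pH = 3.481 + (+0.083) = 3.56

pH = 3.56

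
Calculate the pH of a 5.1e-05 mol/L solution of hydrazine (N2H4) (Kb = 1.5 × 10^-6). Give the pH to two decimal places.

pH = 8.90

N2H4 + H2O ⇌ N2H5+ + OH-
Kb = x²/(5.1e-05 − x) = 1.5 × 10^-6
The 5% rule fails; solving x² + Kb·x − Kb·C₀ = 0 exactly:
x = [−1.5e-06 + √(1.5e-06² + 3.06e-10)]/2 = 8.03 × 10^-6 M
pOH = 5.10, so pH = 14.00 − pOH = 8.90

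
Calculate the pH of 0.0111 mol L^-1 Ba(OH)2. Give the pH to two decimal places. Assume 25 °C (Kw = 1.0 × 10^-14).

Ba(OH)2 is a strong base (each formula unit releases 2 OH-); [OH-] = 0.0222 M.
pOH = -log(0.0222) = 1.65
pH = 14.00 - 1.65 = 12.35

pH = 12.35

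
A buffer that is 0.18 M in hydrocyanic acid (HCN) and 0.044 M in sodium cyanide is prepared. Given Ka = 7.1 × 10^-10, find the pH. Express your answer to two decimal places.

pH = 8.54

pKa = −log(7.1 × 10^-10) = 9.149
Using pH = pKa + log([base]/[acid]) with [base]/[acid] = 0.044/0.18:
pH = 9.149 + (-0.612) = 8.54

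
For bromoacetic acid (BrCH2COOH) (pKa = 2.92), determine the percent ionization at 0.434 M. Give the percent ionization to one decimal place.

BrCH2COOH ⇌ BrCH2COO- + H+; let x = [H+] at equilibrium.
Ka = 10^(−2.92) = 1.20 × 10^-3
Solve x² + 0.0012x − 0.000521 = 0 → x = 2.22 × 10^-2 M
Fraction ionized = 2.22 × 10^-2 / 0.434 = 0.0512 → 5.1%

5.1%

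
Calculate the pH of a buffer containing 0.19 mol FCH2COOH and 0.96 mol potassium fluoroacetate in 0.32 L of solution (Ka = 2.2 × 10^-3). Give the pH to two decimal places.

pH = 3.36

pKa = −log(2.2 × 10^-3) = 2.658
Using pH = pKa + log([base]/[acid]) with [base]/[acid] = 0.96/0.19:
pH = 2.658 + (+0.704) = 3.36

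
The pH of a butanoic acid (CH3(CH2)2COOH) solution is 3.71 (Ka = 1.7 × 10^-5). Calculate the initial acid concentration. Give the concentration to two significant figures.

C₀ = 2.4 × 10^-3 M

[H+] = 10^(-3.71) = 1.95 × 10^-4 M = x
Ka = x²/(C₀ − x) ⇒ C₀ = x + x²/Ka
C₀ = 1.95 × 10^-4 + (1.95 × 10^-4)²/(1.7 × 10^-5) = 2.43 × 10^-3 M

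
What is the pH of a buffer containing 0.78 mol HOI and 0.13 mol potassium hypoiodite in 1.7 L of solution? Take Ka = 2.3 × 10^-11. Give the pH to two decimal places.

pH = 9.86

pKa = −log(2.3 × 10^-11) = 10.638
pH = pKa + log([A⁻]/[HA]) = 10.638 + log(0.13/0.78)
pH = 10.638 + (-0.778) = 9.86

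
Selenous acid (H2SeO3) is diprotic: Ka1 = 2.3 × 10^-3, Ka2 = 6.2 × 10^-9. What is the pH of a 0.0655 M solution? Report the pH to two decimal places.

pH = 1.95

Since Ka1 ≫ Ka2, the first ionization dominates [H+].
Ka1 = x²/(0.0655 − x) = 2.3 × 10^-3
Solving the quadratic: x = (−Ka1 + √(Ka1² + 4·Ka1·C₀))/2 = 1.12 × 10^-2 M
pH = −log(1.12 × 10^-2) = 1.95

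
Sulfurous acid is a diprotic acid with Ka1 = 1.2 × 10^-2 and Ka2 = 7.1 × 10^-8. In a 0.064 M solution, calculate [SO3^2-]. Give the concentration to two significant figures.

7.1 × 10^-8 M

First ionization gives [H+] ≈ [HSO3-] = 2.24 × 10^-2 M.
Second step: Ka2 = [H+][SO3^2-]/[HSO3-] ≈ [SO3^2-] (since [H+] ≈ [HSO3-]).
So [SO3^2-] ≈ Ka2.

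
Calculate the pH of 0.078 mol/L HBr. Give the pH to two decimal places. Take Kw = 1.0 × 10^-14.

pH = 1.11

HBr is a strong acid and dissociates completely, so [H+] = 0.078 M.
pH = -log(0.078) = 1.11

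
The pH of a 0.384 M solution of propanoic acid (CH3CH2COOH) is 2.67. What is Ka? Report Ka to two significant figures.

Ka = 1.2 × 10^-5

[H+] = 10^(-2.67) = 2.14 × 10^-3 M
At equilibrium [HA] = 0.384 − 2.14 × 10^-3 = 3.82 × 10^-1 M
Ka = [H+][A-]/[HA] = (2.14 × 10^-3)² / 3.82 × 10^-1 = 1.2 × 10^-5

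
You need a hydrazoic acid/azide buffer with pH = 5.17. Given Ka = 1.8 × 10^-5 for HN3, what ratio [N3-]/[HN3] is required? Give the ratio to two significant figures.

pKa = -log(1.8 × 10^-5) = 4.745
pH = pKa + log(r) ⇒ log(r) = 5.17 − 4.745 = +0.425
r = [N3-]/[HN3] = 10^(+0.425) = 2.66

ratio = 2.7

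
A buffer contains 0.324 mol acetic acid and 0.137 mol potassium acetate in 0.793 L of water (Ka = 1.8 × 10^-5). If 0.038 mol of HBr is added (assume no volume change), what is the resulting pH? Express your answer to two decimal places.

pH = 4.18

Added H+ converts CH3COO- to CH3COOH: CH3COOH → 0.362 mol, CH3COO- → 0.099 mol.
pKa = −log(1.8 × 10^-5) = 4.745
Henderson–Hasselbalch with mole ratio 0.099/0.362: pH = 4.745 + (-0.563)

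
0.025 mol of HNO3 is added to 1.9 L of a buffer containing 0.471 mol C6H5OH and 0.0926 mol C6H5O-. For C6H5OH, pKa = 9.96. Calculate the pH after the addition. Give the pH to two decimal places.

pH = 9.09

After neutralization: n(C6H5OH) = 0.496 mol, n(C6H5O-) = 0.0676 mol.
Henderson–Hasselbalch with mole ratio 0.0676/0.496: pH = 9.96 + (-0.866)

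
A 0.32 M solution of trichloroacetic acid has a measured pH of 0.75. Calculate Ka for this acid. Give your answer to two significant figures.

[H+] = 10^(-0.75) = 1.78 × 10^-1 M
At equilibrium [HA] = 0.32 − 1.78 × 10^-1 = 1.42 × 10^-1 M
Ka = [H+][A-]/[HA] = (1.78 × 10^-1)² / 1.42 × 10^-1 = 2.2 × 10^-1

Ka = 2.2 × 10^-1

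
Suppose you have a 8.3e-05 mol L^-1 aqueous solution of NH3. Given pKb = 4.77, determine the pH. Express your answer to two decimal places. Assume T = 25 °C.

NH3 + H2O ⇌ NH4+ + OH-
Kb = 10^(−4.77) = 1.70 × 10^-5
From the ICE table, Kb = [OH-]²/(8.3e-05 − [OH-]) = 1.70 × 10^-5.
[OH-] is not negligible relative to C₀; solve [OH-]² + 1.7e-05·[OH-] − 1.41e-09 = 0.
[OH-] = (−Kb + √(Kb² + 4·Kb·C₀))/2 = 3.00 × 10^-5 M
pOH = −log(3.00 × 10^-5) = 4.52; pH = 14.00 − 4.52 = 9.48

pH = 9.48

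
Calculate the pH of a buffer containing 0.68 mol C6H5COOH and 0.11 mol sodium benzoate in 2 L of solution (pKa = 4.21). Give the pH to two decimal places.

pH = pKa + log([A⁻]/[HA]) = 4.21 + log(0.11/0.68)
pH = 4.21 + (-0.791) = 3.42

pH = 3.42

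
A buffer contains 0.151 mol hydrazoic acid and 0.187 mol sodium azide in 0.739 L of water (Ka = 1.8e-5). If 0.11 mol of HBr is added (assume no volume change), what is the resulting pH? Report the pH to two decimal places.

pH = 4.21

Added H+ converts N3- to HN3: HN3 → 0.261 mol, N3- → 0.077 mol.
pKa = −log(1.8 × 10^-5) = 4.745
pH = pKa + log(n_N3-/n_HN3) = 4.745 + log(0.077/0.261) = 4.745 + (-0.530)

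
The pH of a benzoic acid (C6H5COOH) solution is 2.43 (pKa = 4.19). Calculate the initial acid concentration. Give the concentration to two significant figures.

[H+] = 10^(-2.43) = 3.72 × 10^-3 M = x
Ka = 10^(−4.19) = 6.46 × 10^-5
Ka = x²/(C₀ − x) ⇒ C₀ = x + x²/Ka
C₀ = 3.72 × 10^-3 + (3.72 × 10^-3)²/(6.46 × 10^-5) = 2.18 × 10^-1 M

C₀ = 2.2 × 10^-1 M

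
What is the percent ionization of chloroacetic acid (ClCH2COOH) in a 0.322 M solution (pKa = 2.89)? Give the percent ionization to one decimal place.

ClCH2COOH ⇌ ClCH2COO- + H+; let x = [H+] at equilibrium.
Ka = 10^(−2.89) = 1.29 × 10^-3
Ka = x²/(C₀ − x); solving the quadratic gives x = 1.97 × 10^-2 M.
% ionization = x/C₀ × 100% = 1.97 × 10^-2/0.322 × 100% = 6.1%

6.1%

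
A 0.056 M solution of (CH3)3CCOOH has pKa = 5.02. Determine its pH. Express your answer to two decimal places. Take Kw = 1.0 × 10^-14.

pH = 3.14

(CH3)3CCOOH ⇌ (CH3)3CCOO- + H+
Ka = 10^(−5.02) = 9.55 × 10^-6
From the ICE table, Ka = [H+]²/(0.056 − [H+]) = 9.55 × 10^-6.
Assume [H+] ≪ 0.056: [H+] ≈ √(9.55 × 10^-6 × 0.056) = 7.31 × 10^-4 M
pH = −log[H+] = −log(7.31 × 10^-4) = 3.14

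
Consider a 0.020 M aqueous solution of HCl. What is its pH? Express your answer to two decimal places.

HCl is a strong acid and dissociates completely, so [H+] = 0.020 M.
pH = -log(0.02) = 1.70

pH = 1.70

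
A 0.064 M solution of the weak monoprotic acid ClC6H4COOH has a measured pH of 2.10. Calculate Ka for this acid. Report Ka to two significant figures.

Ka = 1.1 × 10^-3

[H+] = 10^(-2.10) = 7.94 × 10^-3 M
At equilibrium [HA] = 0.064 − 7.94 × 10^-3 = 5.61 × 10^-2 M
Ka = [H+][A-]/[HA] = (7.94 × 10^-3)² / 5.61 × 10^-2 = 1.1 × 10^-3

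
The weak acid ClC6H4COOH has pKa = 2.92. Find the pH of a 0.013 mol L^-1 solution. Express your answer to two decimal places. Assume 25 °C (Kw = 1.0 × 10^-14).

ClC6H4COOH ⇌ ClC6H4COO- + H+
Ka = 10^(−2.92) = 1.20 × 10^-3
Ka = [H+]²/(0.013 − [H+]) = 1.20 × 10^-3
Here C₀/Ka ≈ 10.8, so the small-[H+] approximation fails. Use the quadratic:
[H+] = (−Ka + √(Ka² + 4·Ka·C₀))/2 = 3.39 × 10^-3 M
pH = −log[H+] = −log(3.39 × 10^-3) = 2.47

pH = 2.47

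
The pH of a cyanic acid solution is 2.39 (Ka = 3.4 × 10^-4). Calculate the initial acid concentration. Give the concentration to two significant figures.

[H+] = 10^(-2.39) = 4.07 × 10^-3 M = x
Ka = x²/(C₀ − x) ⇒ C₀ = x + x²/Ka
C₀ = 4.07 × 10^-3 + (4.07 × 10^-3)²/(3.4 × 10^-4) = 5.28 × 10^-2 M

C₀ = 5.3 × 10^-2 M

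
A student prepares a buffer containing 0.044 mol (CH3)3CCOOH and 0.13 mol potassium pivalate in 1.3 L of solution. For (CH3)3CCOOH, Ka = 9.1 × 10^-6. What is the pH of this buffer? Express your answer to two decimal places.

pKa = −log(9.1 × 10^-6) = 5.041
Using pH = pKa + log([base]/[acid]) with [base]/[acid] = 0.13/0.044:
pH = 5.041 + (+0.470) = 5.51

pH = 5.51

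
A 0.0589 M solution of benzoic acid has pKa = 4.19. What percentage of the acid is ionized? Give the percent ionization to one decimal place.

3.3%

C6H5COOH ⇌ C6H5COO- + H+; let x = [H+] at equilibrium.
Ka = 10^(−4.19) = 6.46 × 10^-5
x ≈ √(Ka·C₀) = √(6.46 × 10^-5 × 0.0589) = 1.95 × 10^-3 M
% ionization = x/C₀ × 100% = 1.95 × 10^-3/0.0589 × 100% = 3.3%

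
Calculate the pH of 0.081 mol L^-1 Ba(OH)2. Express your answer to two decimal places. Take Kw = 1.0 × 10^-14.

Ba(OH)2 is a strong base (each formula unit releases 2 OH-); [OH-] = 0.162 M.
pOH = -log(0.162) = 0.79
pH = 14.00 - 0.79 = 13.21

pH = 13.21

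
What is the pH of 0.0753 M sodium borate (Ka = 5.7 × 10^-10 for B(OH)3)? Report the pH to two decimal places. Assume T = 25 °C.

B(OH)4- is the conjugate base of the weak acid B(OH)3.
Kb = Kw/Ka = 1.0×10^-14 / 5.7 × 10^-10 = 1.75 × 10^-5
Kb = x²/(0.0753 − x) = 1.75 × 10^-5
Assume x ≪ 0.0753: x ≈ √(1.75 × 10^-5 × 0.0753) = 1.15 × 10^-3 M
Check: 1.5% ionized — well under 5%, approximation valid.
pOH = 2.94, so pH = 14.00 − pOH = 11.06

pH = 11.06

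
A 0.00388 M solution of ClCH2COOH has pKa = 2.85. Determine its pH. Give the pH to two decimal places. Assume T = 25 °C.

pH = 2.76

ClCH2COOH ⇌ ClCH2COO- + H+
Ka = 10^(−2.85) = 1.41 × 10^-3
From the ICE table, Ka = x²/(0.00388 − x) = 1.41 × 10^-3.
x is not negligible relative to C₀; solve x² + 0.00141·x − 5.47e-06 = 0.
x = [−0.00141 + √(0.00141² + 2.19e-05)]/2 = 1.74 × 10^-3 M
pH = −log(1.74 × 10^-3) = 2.76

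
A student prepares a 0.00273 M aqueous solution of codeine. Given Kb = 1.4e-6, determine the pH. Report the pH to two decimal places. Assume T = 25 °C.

pH = 9.79

C18H21NO3 + H2O ⇌ C18H22NO3+ + OH-
From the ICE table, Kb = x²/(0.00273 − x) = 1.4 × 10^-6.
Assume x ≪ 0.00273: x ≈ √(1.4 × 10^-6 × 0.00273) = 6.18 × 10^-5 M
(x/C₀ = 2.3% < 5%, so the approximation holds.)
pOH = −log(6.18 × 10^-5) = 4.21; pH = 14.00 − 4.21 = 9.79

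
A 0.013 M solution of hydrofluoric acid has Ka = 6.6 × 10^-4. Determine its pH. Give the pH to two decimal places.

HF ⇌ F- + H+
Ka = [H+]²/(0.013 − [H+]) = 6.6 × 10^-4
Here C₀/Ka ≈ 19.7, so the small-[H+] approximation fails. Use the quadratic:
[H+] = (−Ka + √(Ka² + 4·Ka·C₀))/2 = 2.62 × 10^-3 M
pH = −log(2.62 × 10^-3) = 2.58

pH = 2.58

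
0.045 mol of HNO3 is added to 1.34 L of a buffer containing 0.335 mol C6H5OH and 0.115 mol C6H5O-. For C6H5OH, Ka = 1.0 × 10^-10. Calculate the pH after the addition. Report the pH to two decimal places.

After neutralization: n(C6H5OH) = 0.38 mol, n(C6H5O-) = 0.07 mol.
pKa = −log(1.0 × 10^-10) = 10.000
Henderson–Hasselbalch with mole ratio 0.07/0.38: pH = 10.000 + (-0.735)

pH = 9.27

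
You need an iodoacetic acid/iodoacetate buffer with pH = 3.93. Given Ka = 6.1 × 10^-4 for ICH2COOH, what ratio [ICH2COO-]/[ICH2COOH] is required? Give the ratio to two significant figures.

ratio = 5.2

pKa = -log(6.1 × 10^-4) = 3.215
pH = pKa + log(r) ⇒ log(r) = 3.93 − 3.215 = +0.715
r = [ICH2COO-]/[ICH2COOH] = 10^(+0.715) = 5.19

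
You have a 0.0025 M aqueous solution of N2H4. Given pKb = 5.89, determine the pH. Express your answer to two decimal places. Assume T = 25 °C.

N2H4 + H2O ⇌ N2H5+ + OH-
Kb = 10^(−5.89) = 1.29 × 10^-6
Kb = x²/(0.0025 − x) = 1.29 × 10^-6
Neglecting x in the denominator: x = √(1.29 × 10^-6 × 0.0025) = 5.68 × 10^-5 M
pOH = 4.25, so pH = 14.00 − pOH = 9.75

pH = 9.75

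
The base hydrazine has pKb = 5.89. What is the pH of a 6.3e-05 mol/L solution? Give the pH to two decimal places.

pH = 8.92

N2H4 + H2O ⇌ N2H5+ + OH-
Kb = 10^(−5.89) = 1.29 × 10^-6
From the ICE table, Kb = x²/(6.3e-05 − x) = 1.29 × 10^-6.
x is not negligible relative to C₀; solve x² + 1.29e-06·x − 8.13e-11 = 0.
x = [−1.29e-06 + √(1.29e-06² + 3.25e-10)]/2 = 8.39 × 10^-6 M
pOH = 5.08, so pH = 14.00 − pOH = 8.92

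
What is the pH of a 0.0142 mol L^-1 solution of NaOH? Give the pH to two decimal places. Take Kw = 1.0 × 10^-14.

NaOH is a strong base; [OH-] = 0.0142 M.
pOH = -log(0.0142) = 1.85
pH = 14.00 - 1.85 = 12.15

pH = 12.15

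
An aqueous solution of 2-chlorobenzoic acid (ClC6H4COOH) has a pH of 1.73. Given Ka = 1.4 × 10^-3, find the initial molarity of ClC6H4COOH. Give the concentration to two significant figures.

[H+] = 10^(-1.73) = 1.86 × 10^-2 M = x
Ka = x²/(C₀ − x) ⇒ C₀ = x + x²/Ka
C₀ = 1.86 × 10^-2 + (1.86 × 10^-2)²/(1.4 × 10^-3) = 2.66 × 10^-1 M

C₀ = 2.7 × 10^-1 M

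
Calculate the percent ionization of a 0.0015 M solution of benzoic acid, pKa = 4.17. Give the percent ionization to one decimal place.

C6H5COOH ⇌ C6H5COO- + H+; let x = [H+] at equilibrium.
Ka = 10^(−4.17) = 6.76 × 10^-5
Solve x² + 6.76e-05x − 1.01e-07 = 0 → x = 2.86 × 10^-4 M
% ionization = x/C₀ × 100% = 2.86 × 10^-4/0.0015 × 100% = 19.1%

19.1%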